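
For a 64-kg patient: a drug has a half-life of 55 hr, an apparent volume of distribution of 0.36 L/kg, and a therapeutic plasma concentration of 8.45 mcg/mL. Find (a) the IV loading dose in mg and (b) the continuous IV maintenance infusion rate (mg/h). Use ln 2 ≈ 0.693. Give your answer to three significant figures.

Total Vd = 0.36 × 64 = 23.04 L
LD = Vd × C = 23.04 × 8.45 = 194.7 mg
CL = 0.693 × Vd / t½ = 0.693 × 23.04 / 55 = 0.2903 L/h
Infusion rate = CL × Css = 0.2903 × 8.45 = 2.453 mg/h

(a) 195 mg; (b) 2.45 mg/h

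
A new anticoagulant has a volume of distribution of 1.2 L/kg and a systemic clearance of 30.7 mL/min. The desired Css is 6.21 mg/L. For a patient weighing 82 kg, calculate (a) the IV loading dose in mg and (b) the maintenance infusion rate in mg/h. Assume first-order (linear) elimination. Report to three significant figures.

(a) 611 mg; (b) 11.4 mg/h

Vd(total) = 82 kg × 1.2 L/kg = 98.40 L
Loading: fill Vd to C_target → 98.40 L × 6.21 mg/L = 611.1 mg
CL = 30.7 mL/min × 60/1000 = 1.842 L/h
Maintenance: replace elimination → rate = CL × Css = 1.842 × 6.21 = 11.44 mg/h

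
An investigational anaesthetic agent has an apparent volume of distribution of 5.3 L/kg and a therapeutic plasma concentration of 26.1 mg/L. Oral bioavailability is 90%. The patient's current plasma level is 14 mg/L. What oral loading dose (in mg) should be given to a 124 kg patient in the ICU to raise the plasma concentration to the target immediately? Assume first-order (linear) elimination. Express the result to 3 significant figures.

Vd(total) = 124 kg × 5.3 L/kg = 657.2 L
The loading dose fills Vd to the target concentration.
Concentration deficit ΔC = 26.1 − 14 = 12.10 mg/L
LD = Vd × ΔC / F = 657.2 × 12.10 / 0.9 = 8836 mg

8840 mg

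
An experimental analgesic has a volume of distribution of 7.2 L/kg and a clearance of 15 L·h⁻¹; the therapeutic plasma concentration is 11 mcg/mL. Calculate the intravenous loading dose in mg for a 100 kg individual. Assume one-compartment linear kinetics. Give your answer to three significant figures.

Vd(total) = 100 kg × 7.2 L/kg = 720.0 L
LD = Vd × C = 720.0 × 11.00 = 7920 mg

7920 mg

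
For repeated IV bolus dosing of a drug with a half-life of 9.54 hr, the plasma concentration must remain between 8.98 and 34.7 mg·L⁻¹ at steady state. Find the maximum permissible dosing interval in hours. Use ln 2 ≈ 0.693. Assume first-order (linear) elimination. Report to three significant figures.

k = 0.693 / t½ = 0.693 / 9.54 = 0.07264 h⁻¹
Between IV bolus doses, concentration decays as C = C₀·e^(−kτ), so C_peak/C_trough = e^(kτ).
τ_max = ln(C_peak/C_trough) / k = ln(34.7/8.98) / 0.07264 = 1.352 / 0.07264 = 18.61 h

18.6 h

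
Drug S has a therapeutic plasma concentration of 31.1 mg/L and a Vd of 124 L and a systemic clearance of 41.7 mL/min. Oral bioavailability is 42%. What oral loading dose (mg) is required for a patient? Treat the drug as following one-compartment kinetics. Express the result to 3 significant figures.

9180 mg

LD = Vd × C / F = 124.0 × 31.10 / 0.42 = 9182 mg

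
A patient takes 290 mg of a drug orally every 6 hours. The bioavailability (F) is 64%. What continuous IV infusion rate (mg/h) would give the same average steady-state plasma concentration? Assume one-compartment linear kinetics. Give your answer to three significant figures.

Equivalent systemic input: infusion rate = F·D/τ.
Rate = 0.64 × 290 / 6 = 30.93 mg/h

30.9 mg/h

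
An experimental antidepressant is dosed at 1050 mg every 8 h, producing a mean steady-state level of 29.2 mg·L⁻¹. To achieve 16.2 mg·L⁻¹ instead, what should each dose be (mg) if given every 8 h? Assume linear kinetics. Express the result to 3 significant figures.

For first-order elimination, Css ∝ F·D/(CL·τ); F and CL are unchanged, so Css ∝ D/τ.
D₂ = D₁ × (Css,target / Css,current) = 1050 × 16.2/29.2 = 582.5 mg

583 mg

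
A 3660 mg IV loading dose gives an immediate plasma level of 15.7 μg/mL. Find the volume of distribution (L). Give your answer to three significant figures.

233 L

Immediately after an IV bolus, C₀ = Dose / Vd, so Vd = Dose / C₀.
Vd = 3660 / 15.7 = 233.1 L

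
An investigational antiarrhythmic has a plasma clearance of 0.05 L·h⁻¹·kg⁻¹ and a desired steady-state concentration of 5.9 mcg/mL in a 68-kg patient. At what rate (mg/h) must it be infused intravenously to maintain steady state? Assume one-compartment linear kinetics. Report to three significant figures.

CL = 0.05 L·h⁻¹·kg⁻¹ × 68 kg = 3.400 L/h
Infusion rate = CL · Css = 3.400 L/h × 5.9 mg/L = 20.06 mg/h

20.1 mg/h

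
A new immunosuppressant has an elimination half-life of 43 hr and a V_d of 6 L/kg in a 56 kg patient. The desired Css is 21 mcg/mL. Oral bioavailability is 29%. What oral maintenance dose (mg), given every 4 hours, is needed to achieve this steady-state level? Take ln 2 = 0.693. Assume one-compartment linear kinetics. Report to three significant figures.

1570 mg

Total Vd = 6 × 56 = 336.0 L
CL = 0.693 × Vd / t½ = 0.693 × 336.0 / 43 = 5.415 L/h
D = CL × Css × τ / F = 5.415 × 21 × 4 / 0.29 = 1568 mg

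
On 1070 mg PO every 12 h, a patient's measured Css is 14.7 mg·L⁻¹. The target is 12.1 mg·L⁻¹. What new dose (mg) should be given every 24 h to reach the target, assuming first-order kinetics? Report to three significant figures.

With linear kinetics, Css is proportional to dose rate (D/τ) at fixed clearance.
D₂ = D₁ × (Css,target / Css,current) × (τ₂/τ₁) = 1070 × (12.1/14.7) × (24/12) = 1761 mg

1760 mg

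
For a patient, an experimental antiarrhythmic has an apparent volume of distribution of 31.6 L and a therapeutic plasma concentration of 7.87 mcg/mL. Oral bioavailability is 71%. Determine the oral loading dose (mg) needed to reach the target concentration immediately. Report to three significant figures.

350 mg

LD = Vd × C / F = 31.60 × 7.870 / 0.71 = 350.3 mg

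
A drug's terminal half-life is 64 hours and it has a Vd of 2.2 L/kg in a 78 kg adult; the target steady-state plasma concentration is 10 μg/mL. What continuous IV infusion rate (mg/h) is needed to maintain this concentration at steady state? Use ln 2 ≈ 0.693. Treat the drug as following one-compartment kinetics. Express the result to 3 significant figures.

18.6 mg/h

Vd = 2.2 L/kg × 78 kg = 171.6 L
CL = 0.693 × Vd / t½ = 0.693 × 171.6 / 64 = 1.858 L/h
Infusion rate = CL × Css = 1.858 × 10 = 18.58 mg/h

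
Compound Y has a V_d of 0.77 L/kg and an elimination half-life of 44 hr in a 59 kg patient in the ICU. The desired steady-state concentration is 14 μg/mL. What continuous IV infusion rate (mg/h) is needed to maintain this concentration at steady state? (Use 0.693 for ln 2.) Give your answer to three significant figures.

Vd(total) = 59 kg × 0.77 L/kg = 45.43 L
CL = ln 2 · Vd / t½ = 0.693 × 45.43 / 44 = 0.7155 L/h
Infusion rate = CL × Css = 0.7155 × 14 = 10.02 mg/h

10.0 mg/h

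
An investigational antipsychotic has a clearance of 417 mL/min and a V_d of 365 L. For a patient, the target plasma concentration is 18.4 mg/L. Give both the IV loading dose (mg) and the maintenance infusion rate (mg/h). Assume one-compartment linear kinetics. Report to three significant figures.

(a) 6720 mg; (b) 460 mg/h

LD = Vd · C_target = 365.0 × 18.4 = 6716 mg
Convert clearance: 417 mL/min × 60 min/h ÷ 1000 mL/L = 25.02 L/h
Maintenance infusion rate = CL × Css = 25.02 × 18.4 = 460.4 mg/h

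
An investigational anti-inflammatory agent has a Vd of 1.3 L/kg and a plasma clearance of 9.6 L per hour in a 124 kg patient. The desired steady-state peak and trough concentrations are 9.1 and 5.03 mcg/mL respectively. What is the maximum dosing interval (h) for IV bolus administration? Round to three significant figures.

9.96 h

Total Vd = 1.3 × 124 = 161.2 L
k = CL / Vd = 9.600 / 161.2 = 0.05955 h⁻¹
Between IV bolus doses, concentration decays as C = C₀·e^(−kτ), so C_peak/C_trough = e^(kτ).
τ_max = ln(C_peak/C_trough) / k = ln(9.1/5.03) / 0.05955 = 0.5929 / 0.05955 = 9.956 h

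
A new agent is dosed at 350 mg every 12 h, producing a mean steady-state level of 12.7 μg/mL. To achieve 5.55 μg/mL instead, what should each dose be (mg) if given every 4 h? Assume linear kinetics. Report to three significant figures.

With linear kinetics, Css is proportional to dose rate (D/τ) at fixed clearance.
D₂ = D₁ × (Css,target / Css,current) × (τ₂/τ₁) = 350 × (5.55/12.7) × (4/12) = 50.98 mg

51.0 mg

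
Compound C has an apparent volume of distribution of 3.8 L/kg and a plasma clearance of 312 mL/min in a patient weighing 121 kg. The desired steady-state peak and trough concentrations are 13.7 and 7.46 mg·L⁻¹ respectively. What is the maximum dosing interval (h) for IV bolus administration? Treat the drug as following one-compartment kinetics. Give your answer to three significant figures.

Vd = 3.8 L/kg × 121 kg = 459.8 L
CL = 312 mL/min × 60/1000 = 18.72 L/h
k = CL / Vd = 18.72 / 459.8 = 0.04071 h⁻¹
Between IV bolus doses, concentration decays as C = C₀·e^(−kτ), so C_peak/C_trough = e^(kτ).
τ_max = ln(C_peak/C_trough) / k = ln(13.7/7.46) / 0.04071 = 0.6078 / 0.04071 = 14.93 h

14.9 h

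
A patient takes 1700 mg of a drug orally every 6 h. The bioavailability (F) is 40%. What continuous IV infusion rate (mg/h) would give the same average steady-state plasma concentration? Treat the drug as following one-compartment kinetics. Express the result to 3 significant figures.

Equivalent systemic input: infusion rate = F·D/τ.
Rate = 0.4 × 1700 / 6 = 113.3 mg/h

113 mg/h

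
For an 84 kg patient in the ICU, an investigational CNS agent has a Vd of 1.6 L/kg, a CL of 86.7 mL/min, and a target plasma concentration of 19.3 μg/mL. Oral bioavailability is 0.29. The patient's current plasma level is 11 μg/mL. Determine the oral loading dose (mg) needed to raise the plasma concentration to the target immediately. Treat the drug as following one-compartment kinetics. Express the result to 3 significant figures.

Vd = 1.6 L/kg × 84 kg = 134.4 L
The loading dose fills Vd to the target concentration; clearance is irrelevant here.
Concentration deficit ΔC = 19.3 − 11 = 8.300 mg/L
LD = Vd × ΔC / F = 134.4 × 8.300 / 0.29 = 3847 mg

3850 mg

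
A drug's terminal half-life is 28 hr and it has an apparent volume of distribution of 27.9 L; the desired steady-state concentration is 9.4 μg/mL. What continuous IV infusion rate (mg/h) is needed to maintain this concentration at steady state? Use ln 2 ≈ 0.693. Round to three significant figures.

CL = 0.693 × Vd / t½ = 0.693 × 27.90 / 28 = 0.6905 L/h
Infusion rate = CL × Css = 0.6905 × 9.4 = 6.491 mg/h

6.49 mg/h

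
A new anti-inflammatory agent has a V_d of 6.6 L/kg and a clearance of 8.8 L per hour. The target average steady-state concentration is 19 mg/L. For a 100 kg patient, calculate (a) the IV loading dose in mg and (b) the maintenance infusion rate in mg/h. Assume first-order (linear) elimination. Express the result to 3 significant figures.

(a) 12500 mg; (b) 167 mg/h

Total Vd = 6.6 × 100 = 660.0 L
LD = Vd · C_target = 660.0 × 19 = 12540 mg
Maintenance infusion rate = CL × Css = 8.800 × 19 = 167.2 mg/h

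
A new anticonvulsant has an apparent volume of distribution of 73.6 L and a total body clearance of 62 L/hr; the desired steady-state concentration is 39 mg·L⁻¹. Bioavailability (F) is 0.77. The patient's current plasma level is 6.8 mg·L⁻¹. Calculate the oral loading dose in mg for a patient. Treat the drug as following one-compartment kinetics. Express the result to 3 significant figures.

3080 mg

Concentration deficit ΔC = 39 − 6.8 = 32.20 mg/L
LD = Vd × ΔC / F = 73.60 × 32.20 / 0.77 = 3078 mg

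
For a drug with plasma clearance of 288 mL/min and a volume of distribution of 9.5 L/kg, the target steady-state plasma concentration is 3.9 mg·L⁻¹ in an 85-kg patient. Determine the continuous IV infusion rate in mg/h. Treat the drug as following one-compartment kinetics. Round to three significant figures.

CL = 288 mL/min × 60/1000 = 17.28 L/h
Vd does not affect the maintenance rate; only clearance governs steady-state input.
R₀ = 17.28 × 3.9 = 67.39 mg/h

67.4 mg/h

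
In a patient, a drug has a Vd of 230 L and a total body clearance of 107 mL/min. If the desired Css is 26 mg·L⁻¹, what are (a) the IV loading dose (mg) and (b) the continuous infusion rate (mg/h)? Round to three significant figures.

(a) 5980 mg; (b) 167 mg/h

Loading dose = Vd × C = 230.0 × 26 = 5980 mg
CL = 107 mL/min × 60/1000 = 6.420 L/h
Maintenance: replace elimination → rate = CL × Css = 6.420 × 26 = 166.9 mg/h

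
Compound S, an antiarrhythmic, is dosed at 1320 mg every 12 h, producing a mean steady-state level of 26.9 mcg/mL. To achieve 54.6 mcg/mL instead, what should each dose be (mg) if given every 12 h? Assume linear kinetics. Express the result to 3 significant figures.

2680 mg

With linear kinetics, Css is proportional to dose rate (D/τ) at fixed clearance.
D₂ = D₁ × (Css,target / Css,current) = 1320 × 54.6/26.9 = 2679 mg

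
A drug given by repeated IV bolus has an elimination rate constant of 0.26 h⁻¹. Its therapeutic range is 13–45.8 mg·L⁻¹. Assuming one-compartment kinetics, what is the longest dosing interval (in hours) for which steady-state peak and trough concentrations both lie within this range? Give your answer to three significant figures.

4.84 h

Between IV bolus doses, concentration decays as C = C₀·e^(−kτ), so C_peak/C_trough = e^(kτ).
τ_max = ln(C_peak/C_trough) / k = ln(45.8/13) / 0.2600 = 1.259 / 0.2600 = 4.842 h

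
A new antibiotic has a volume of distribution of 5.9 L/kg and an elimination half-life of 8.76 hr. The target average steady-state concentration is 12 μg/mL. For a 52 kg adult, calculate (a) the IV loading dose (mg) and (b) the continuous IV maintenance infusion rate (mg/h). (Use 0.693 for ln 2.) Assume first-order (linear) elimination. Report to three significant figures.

Vd(total) = 52 kg × 5.9 L/kg = 306.8 L
LD = Vd × C = 306.8 × 12 = 3682 mg
CL = 0.693 × Vd / t½ = 0.693 × 306.8 / 8.76 = 24.27 L/h
Infusion rate = CL × Css = 24.27 × 12 = 291.2 mg/h

(a) 3680 mg; (b) 291 mg/h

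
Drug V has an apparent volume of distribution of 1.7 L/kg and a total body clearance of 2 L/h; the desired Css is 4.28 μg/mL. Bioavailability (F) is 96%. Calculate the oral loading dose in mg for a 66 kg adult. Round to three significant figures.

Total Vd = 1.7 × 66 = 112.2 L
The loading dose fills Vd to the target concentration.
LD = Vd × C / F = 112.2 × 4.280 / 0.96 = 500.2 mg

500 mg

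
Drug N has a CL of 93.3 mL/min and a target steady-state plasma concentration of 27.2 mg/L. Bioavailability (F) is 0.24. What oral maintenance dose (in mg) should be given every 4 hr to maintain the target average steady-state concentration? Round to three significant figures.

CL = 93.3 mL/min × 60/1000 = 5.598 L/h
At steady state, dose per interval replaces the amount cleared in that interval: F·D/τ = CL·Css.
D = CL × Css × τ / F = 5.598 × 27.2 × 4 / 0.24 = 2538 mg

2540 mg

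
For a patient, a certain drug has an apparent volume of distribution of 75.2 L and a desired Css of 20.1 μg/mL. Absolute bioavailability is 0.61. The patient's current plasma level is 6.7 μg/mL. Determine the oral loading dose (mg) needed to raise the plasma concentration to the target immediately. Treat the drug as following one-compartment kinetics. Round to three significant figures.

Concentration deficit ΔC = 20.1 − 6.7 = 13.40 mg/L
LD = Vd × ΔC / F = 75.20 × 13.40 / 0.61 = 1652 mg

1650 mg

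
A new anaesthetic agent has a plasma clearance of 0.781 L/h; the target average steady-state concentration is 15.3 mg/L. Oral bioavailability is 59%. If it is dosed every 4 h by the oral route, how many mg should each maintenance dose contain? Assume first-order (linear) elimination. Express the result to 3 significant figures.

81.0 mg

D = CL × Css × τ / F = 0.7810 × 15.3 × 4 / 0.59 = 81.01 mg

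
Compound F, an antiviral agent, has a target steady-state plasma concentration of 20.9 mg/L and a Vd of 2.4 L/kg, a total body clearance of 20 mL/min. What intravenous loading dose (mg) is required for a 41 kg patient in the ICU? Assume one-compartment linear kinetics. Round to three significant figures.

2060 mg

Vd(total) = 41 kg × 2.4 L/kg = 98.40 L
LD = Vd × C = 98.40 × 20.90 = 2057 mg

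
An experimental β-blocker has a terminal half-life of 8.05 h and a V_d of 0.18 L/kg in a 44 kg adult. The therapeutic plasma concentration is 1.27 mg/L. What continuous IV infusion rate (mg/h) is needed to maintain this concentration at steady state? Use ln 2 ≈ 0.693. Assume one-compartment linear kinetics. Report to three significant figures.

Vd(total) = 44 kg × 0.18 L/kg = 7.920 L
CL = ln 2 · Vd / t½ = 0.693 × 7.920 / 8.05 = 0.6818 L/h
Infusion rate = CL × Css = 0.6818 × 1.27 = 0.8659 mg/h

0.866 mg/h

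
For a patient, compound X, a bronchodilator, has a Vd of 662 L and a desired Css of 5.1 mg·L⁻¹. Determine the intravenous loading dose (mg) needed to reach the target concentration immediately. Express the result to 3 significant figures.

3380 mg

LD = Vd × C = 662.0 × 5.100 = 3376 mg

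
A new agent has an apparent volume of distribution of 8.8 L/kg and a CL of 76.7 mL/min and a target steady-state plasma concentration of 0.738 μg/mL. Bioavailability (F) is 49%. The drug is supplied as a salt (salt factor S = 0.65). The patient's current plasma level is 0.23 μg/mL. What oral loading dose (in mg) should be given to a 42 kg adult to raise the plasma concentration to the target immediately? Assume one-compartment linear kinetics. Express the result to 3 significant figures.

Vd = 8.8 L/kg × 42 kg = 369.6 L
Concentration deficit ΔC = 0.738 − 0.23 = 0.5080 mg/L
LD = Vd × ΔC / F / S = 369.6 × 0.5080 / 0.49 / 0.65 = 589.5 mg

590 mg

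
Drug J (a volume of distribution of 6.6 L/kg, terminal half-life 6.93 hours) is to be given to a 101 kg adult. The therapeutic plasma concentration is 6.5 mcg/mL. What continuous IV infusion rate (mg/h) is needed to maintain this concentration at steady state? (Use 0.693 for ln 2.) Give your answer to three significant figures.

Vd = 6.6 L/kg × 101 kg = 666.6 L
k = 0.693/6.93 = 0.1000 h⁻¹, so CL = k·Vd = 0.1000 × 666.6 = 66.66 L/h
Infusion rate = CL × Css = 66.66 × 6.5 = 433.3 mg/h

433 mg/h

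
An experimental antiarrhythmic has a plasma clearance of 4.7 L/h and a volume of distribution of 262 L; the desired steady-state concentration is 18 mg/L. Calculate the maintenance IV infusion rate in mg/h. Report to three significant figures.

Infusion rate = CL · Css = 4.700 L/h × 18 mg/L = 84.60 mg/h

84.6 mg/h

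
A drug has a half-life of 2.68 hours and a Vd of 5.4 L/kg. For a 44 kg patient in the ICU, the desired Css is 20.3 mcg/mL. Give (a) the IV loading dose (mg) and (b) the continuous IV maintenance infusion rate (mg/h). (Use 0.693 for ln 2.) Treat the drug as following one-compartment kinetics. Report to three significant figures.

Vd = 5.4 L/kg × 44 kg = 237.6 L
LD = Vd × C = 237.6 × 20.3 = 4823 mg
CL = 0.693 × Vd / t½ = 0.693 × 237.6 / 2.68 = 61.44 L/h
Infusion rate = CL × Css = 61.44 × 20.3 = 1247 mg/h

(a) 4820 mg; (b) 1250 mg/h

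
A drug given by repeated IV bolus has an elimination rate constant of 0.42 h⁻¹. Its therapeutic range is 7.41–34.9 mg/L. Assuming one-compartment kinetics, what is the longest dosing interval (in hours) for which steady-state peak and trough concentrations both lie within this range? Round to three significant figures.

3.69 h

Between IV bolus doses, concentration decays as C = C₀·e^(−kτ), so C_peak/C_trough = e^(kτ).
τ_max = ln(C_peak/C_trough) / k = ln(34.9/7.41) / 0.4200 = 1.550 / 0.4200 = 3.690 h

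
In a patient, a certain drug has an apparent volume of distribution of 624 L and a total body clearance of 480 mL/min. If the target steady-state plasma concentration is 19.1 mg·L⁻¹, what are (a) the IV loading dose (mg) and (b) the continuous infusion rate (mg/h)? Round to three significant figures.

Loading: fill Vd to C_target → 624.0 L × 19.1 mg/L = 11920 mg
CL = 480 mL/min × 60/1000 = 28.80 L/h
Maintenance infusion rate = CL × Css = 28.80 × 19.1 = 550.1 mg/h

(a) 11900 mg; (b) 550 mg/h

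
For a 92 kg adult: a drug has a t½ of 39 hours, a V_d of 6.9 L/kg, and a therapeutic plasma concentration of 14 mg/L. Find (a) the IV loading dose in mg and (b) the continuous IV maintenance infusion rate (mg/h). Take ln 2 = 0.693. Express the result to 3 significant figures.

Vd(total) = 92 kg × 6.9 L/kg = 634.8 L
LD = Vd × C = 634.8 × 14 = 8887 mg
CL = 0.693 × Vd / t½ = 0.693 × 634.8 / 39 = 11.28 L/h
Infusion rate = CL × Css = 11.28 × 14 = 157.9 mg/h

(a) 8890 mg; (b) 158 mg/h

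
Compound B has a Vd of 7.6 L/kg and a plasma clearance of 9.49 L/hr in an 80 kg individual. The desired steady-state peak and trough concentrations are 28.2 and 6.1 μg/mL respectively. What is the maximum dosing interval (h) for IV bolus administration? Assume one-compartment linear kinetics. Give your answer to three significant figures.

98.1 h

Total Vd = 7.6 × 80 = 608.0 L
k = CL / Vd = 9.490 / 608.0 = 0.01561 h⁻¹
Between IV bolus doses, concentration decays as C = C₀·e^(−kτ), so C_peak/C_trough = e^(kτ).
τ_max = ln(C_peak/C_trough) / k = ln(28.2/6.1) / 0.01561 = 1.531 / 0.01561 = 98.08 h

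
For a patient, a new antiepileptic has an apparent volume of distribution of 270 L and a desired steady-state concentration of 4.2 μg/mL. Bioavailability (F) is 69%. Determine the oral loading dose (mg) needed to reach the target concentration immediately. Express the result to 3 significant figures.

LD = Vd × C / F = 270.0 × 4.200 / 0.69 = 1643 mg

1640 mg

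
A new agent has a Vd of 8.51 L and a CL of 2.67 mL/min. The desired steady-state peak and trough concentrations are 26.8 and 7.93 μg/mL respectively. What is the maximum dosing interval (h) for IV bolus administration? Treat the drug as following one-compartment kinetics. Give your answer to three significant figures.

CL = 2.67 mL/min = 2.67 × 0.06 = 0.1602 L/h
k = CL / Vd = 0.1602 / 8.510 = 0.01882 h⁻¹
Between IV bolus doses, concentration decays as C = C₀·e^(−kτ), so C_peak/C_trough = e^(kτ).
τ_max = ln(C_peak/C_trough) / k = ln(26.8/7.93) / 0.01882 = 1.218 / 0.01882 = 64.72 h

64.7 h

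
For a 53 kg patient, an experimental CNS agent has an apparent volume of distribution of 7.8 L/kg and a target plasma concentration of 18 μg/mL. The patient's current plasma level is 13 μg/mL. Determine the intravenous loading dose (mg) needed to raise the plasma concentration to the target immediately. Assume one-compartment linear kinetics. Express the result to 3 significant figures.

2070 mg

Vd(total) = 53 kg × 7.8 L/kg = 413.4 L
Concentration deficit ΔC = 18 − 13 = 5.000 mg/L
LD = Vd × ΔC = 413.4 × 5.000 = 2067 mg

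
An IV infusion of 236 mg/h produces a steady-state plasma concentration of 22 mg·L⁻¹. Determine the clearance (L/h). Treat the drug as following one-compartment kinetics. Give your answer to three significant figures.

10.7 L/h

At steady state, infusion rate = CL × Css, so CL = rate / Css.
CL = 236 / 22 = 10.73 L/h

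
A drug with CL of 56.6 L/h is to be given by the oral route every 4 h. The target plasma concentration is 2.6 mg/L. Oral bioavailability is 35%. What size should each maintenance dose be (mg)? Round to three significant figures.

1680 mg

D = CL × Css × τ / F = 56.60 × 2.6 × 4 / 0.35 = 1682 mg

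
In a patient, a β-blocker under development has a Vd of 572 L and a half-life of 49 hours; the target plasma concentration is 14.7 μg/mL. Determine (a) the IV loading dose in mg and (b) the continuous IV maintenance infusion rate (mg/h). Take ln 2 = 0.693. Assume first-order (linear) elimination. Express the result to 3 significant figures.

LD = Vd × C = 572.0 × 14.7 = 8408 mg
CL = 0.693 × Vd / t½ = 0.693 × 572.0 / 49 = 8.090 L/h
Infusion rate = CL × Css = 8.090 × 14.7 = 118.9 mg/h

(a) 8410 mg; (b) 119 mg/h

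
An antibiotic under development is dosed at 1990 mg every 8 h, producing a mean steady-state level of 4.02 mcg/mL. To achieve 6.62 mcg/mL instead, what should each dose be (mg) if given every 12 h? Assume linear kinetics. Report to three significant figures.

4920 mg

With linear kinetics, Css is proportional to dose rate (D/τ) at fixed clearance.
D₂ = D₁ × (Css,target / Css,current) × (τ₂/τ₁) = 1990 × (6.62/4.02) × (12/8) = 4916 mg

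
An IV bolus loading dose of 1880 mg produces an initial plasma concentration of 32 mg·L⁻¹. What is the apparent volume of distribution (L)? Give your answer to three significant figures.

58.8 L

Immediately after an IV bolus, C₀ = Dose / Vd, so Vd = Dose / C₀.
Vd = 1880 / 32 = 58.75 L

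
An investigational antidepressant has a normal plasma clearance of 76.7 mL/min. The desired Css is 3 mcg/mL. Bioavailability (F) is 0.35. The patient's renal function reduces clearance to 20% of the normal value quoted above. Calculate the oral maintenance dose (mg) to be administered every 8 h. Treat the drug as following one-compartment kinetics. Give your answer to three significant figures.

CL = 76.7 mL/min × 60/1000 = 4.602 L/h
Patient clearance = 0.2 × 4.602 = 0.9204 L/h
D = CL × Css × τ / F = 0.9204 × 3 × 8 / 0.35 = 63.11 mg

63.1 mg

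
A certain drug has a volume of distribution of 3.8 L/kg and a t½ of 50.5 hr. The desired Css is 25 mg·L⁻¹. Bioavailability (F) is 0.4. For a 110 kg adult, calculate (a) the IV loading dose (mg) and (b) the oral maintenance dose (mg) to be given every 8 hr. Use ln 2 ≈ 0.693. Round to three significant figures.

(a) 10500 mg; (b) 2870 mg

Total Vd = 3.8 × 110 = 418.0 L
LD = Vd × C = 418.0 × 25 = 10450 mg
CL = 0.693 × Vd / t½ = 0.693 × 418.0 / 50.5 = 5.736 L/h
D = CL × Css × τ / F = 5.736 × 25 × 8 / 0.4 = 2868 mg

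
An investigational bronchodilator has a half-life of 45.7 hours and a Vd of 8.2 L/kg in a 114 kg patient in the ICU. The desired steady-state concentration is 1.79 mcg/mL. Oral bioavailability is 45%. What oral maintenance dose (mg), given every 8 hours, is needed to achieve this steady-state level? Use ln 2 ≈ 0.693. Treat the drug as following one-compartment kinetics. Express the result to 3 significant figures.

Vd = 8.2 L/kg × 114 kg = 934.8 L
CL = 0.693 × Vd / t½ = 0.693 × 934.8 / 45.7 = 14.18 L/h
D = CL × Css × τ / F = 14.18 × 1.79 × 8 / 0.45 = 451.2 mg

451 mg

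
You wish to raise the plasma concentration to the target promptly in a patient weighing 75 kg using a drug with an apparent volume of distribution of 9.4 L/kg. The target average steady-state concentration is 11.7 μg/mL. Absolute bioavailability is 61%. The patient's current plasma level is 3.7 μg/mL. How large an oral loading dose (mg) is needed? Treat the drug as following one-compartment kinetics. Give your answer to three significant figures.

Total Vd = 9.4 × 75 = 705.0 L
The loading dose fills Vd to the target concentration.
Concentration deficit ΔC = 11.7 − 3.7 = 8.000 mg/L
LD = Vd × ΔC / F = 705.0 × 8.000 / 0.61 = 9246 mg

9250 mg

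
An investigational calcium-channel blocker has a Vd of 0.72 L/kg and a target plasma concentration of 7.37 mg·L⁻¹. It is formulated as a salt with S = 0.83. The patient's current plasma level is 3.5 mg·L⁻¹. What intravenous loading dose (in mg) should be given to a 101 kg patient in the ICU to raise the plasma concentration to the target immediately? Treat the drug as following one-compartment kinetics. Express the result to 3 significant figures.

339 mg

Vd = 0.72 L/kg × 101 kg = 72.72 L
The loading dose fills Vd to the target concentration.
Concentration deficit ΔC = 7.37 − 3.5 = 3.870 mg/L
LD = Vd × ΔC / S = 72.72 × 3.870 / 0.83 = 339.1 mg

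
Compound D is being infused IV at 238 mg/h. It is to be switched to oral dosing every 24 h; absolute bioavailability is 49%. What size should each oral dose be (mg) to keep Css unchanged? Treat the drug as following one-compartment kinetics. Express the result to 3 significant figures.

To maintain the same Css, the systemic dosing rate must be unchanged: F·D/τ = infusion rate.
D = rate × τ / F = 238 × 24 / 0.49 = 11660 mg

11700 mg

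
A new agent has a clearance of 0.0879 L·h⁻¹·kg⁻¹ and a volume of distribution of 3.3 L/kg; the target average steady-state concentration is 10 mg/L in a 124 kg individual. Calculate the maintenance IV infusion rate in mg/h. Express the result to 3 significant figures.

CL = 0.0879 L·h⁻¹·kg⁻¹ × 124 kg = 10.90 L/h
Maintenance depends on clearance, not Vd — rate in must match rate out.
Rate = CL × Css = 10.90 × 10 = 109.0 mg/h

109 mg/h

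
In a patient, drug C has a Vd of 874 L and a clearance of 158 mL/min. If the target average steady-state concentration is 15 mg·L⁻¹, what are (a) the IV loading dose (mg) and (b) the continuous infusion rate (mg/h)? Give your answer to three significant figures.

(a) 13100 mg; (b) 142 mg/h

LD = Vd · C_target = 874.0 × 15 = 13110 mg
CL = 158 mL/min × 60/1000 = 9.480 L/h
Maintenance: replace elimination → rate = CL × Css = 9.480 × 15 = 142.2 mg/h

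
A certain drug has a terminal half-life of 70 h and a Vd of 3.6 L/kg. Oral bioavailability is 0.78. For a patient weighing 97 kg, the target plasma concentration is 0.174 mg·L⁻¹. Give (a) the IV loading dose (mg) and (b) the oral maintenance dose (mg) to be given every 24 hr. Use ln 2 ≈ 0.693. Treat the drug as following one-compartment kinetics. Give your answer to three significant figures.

Vd = 3.6 L/kg × 97 kg = 349.2 L
LD = Vd × C = 349.2 × 0.174 = 60.76 mg
CL = 0.693 × Vd / t½ = 0.693 × 349.2 / 70 = 3.457 L/h
D = CL × Css × τ / F = 3.457 × 0.174 × 24 / 0.78 = 18.51 mg

(a) 60.8 mg; (b) 18.5 mg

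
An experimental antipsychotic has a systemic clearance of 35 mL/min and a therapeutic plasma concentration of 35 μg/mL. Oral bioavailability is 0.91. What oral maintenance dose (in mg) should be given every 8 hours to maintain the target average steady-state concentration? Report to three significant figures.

646 mg

CL = 35 mL/min = 35 × 0.06 = 2.100 L/h
D = CL × Css × τ / F = 2.100 × 35 × 8 / 0.91 = 646.2 mg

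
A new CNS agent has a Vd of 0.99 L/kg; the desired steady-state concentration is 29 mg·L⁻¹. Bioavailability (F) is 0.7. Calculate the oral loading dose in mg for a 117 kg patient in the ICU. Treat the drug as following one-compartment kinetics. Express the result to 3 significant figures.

4800 mg

Vd(total) = 117 kg × 0.99 L/kg = 115.8 L
The loading dose fills Vd to the target concentration.
LD = Vd × C / F = 115.8 × 29.00 / 0.7 = 4797 mg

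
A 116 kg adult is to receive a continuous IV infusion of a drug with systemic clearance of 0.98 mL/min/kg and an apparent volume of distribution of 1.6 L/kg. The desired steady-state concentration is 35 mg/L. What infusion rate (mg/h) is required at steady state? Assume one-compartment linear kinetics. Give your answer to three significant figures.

CL = 0.98 mL/min/kg × 116 kg = 113.7 mL/min = 113.7 × 60/1000 = 6.822 L/h
Rate = CL × Css = 6.822 × 35 = 238.8 mg/h

239 mg/h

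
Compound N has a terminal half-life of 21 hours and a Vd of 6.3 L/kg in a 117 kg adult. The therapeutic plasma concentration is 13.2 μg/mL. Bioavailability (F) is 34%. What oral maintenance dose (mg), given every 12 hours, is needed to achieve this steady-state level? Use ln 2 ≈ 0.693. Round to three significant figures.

Total Vd = 6.3 × 117 = 737.1 L
k = 0.693/21 = 0.03300 h⁻¹, so CL = k·Vd = 0.03300 × 737.1 = 24.32 L/h
D = CL × Css × τ / F = 24.32 × 13.2 × 12 / 0.34 = 11330 mg

11300 mg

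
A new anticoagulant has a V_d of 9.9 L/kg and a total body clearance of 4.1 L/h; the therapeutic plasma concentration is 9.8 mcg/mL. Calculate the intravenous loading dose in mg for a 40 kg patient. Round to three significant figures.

Vd = 9.9 L/kg × 40 kg = 396.0 L
LD = Vd × C = 396.0 × 9.800 = 3881 mg

3880 mg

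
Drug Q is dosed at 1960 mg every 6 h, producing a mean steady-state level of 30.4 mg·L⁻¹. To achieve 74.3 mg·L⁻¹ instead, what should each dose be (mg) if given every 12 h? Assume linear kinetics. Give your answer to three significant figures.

9580 mg

With linear kinetics, Css is proportional to dose rate (D/τ) at fixed clearance.
D₂ = D₁ × (Css,target / Css,current) × (τ₂/τ₁) = 1960 × (74.3/30.4) × (12/6) = 9581 mg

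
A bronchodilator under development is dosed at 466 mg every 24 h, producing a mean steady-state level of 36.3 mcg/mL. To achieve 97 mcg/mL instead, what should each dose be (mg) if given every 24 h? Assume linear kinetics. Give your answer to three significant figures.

For first-order elimination, Css ∝ F·D/(CL·τ); F and CL are unchanged, so Css ∝ D/τ.
D₂ = D₁ × (Css,target / Css,current) = 466 × 97/36.3 = 1245 mg

1250 mg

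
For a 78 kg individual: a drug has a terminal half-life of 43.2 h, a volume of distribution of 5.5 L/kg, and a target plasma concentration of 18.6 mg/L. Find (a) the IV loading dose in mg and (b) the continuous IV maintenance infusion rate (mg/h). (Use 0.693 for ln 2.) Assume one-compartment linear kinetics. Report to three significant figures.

Vd = 5.5 L/kg × 78 kg = 429.0 L
LD = Vd × C = 429.0 × 18.6 = 7979 mg
CL = 0.693 × Vd / t½ = 0.693 × 429.0 / 43.2 = 6.882 L/h
Infusion rate = CL × Css = 6.882 × 18.6 = 128.0 mg/h

(a) 7980 mg; (b) 128 mg/h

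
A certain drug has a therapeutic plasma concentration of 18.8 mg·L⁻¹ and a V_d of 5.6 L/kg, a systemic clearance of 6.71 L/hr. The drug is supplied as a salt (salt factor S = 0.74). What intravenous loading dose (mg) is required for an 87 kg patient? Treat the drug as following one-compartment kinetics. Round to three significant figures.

Vd = 5.6 L/kg × 87 kg = 487.2 L
Loading dose depends on Vd (not clearance): it fills the distribution volume.
LD = Vd × C / S = 487.2 × 18.80 / 0.74 = 12380 mg

12400 mg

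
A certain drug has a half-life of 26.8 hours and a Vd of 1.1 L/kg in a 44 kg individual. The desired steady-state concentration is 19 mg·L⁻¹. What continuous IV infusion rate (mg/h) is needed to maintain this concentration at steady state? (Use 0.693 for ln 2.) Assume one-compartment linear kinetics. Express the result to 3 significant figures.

Total Vd = 1.1 × 44 = 48.40 L
CL = 0.693 × Vd / t½ = 0.693 × 48.40 / 26.8 = 1.252 L/h
Infusion rate = CL × Css = 1.252 × 19 = 23.79 mg/h

23.8 mg/h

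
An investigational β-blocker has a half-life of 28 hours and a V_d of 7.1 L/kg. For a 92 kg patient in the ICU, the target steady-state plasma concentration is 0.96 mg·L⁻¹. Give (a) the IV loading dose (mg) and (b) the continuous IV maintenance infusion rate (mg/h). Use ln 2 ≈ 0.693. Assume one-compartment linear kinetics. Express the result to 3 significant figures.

Total Vd = 7.1 × 92 = 653.2 L
LD = Vd × C = 653.2 × 0.96 = 627.1 mg
CL = 0.693 × Vd / t½ = 0.693 × 653.2 / 28 = 16.17 L/h
Infusion rate = CL × Css = 16.17 × 0.96 = 15.52 mg/h

(a) 627 mg; (b) 15.5 mg/h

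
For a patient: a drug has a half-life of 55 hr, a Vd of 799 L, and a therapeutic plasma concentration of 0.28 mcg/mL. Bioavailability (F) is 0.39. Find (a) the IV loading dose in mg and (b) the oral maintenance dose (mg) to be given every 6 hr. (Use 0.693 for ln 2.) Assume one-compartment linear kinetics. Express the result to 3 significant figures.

(a) 224 mg; (b) 43.4 mg

LD = Vd × C = 799.0 × 0.28 = 223.7 mg
CL = 0.693 × Vd / t½ = 0.693 × 799.0 / 55 = 10.07 L/h
D = CL × Css × τ / F = 10.07 × 0.28 × 6 / 0.39 = 43.38 mg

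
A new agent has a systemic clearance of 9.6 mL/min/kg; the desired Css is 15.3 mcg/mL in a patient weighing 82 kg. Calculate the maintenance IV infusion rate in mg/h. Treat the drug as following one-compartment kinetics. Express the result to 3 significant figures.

CL = 9.6 mL/min/kg × 82 kg = 787.2 mL/min = 787.2 × 60/1000 = 47.23 L/h
At steady state, infusion rate equals elimination rate: rate in = CL × Css.
Infusion rate = CL · Css = 47.23 L/h × 15.3 mg/L = 722.6 mg/h

723 mg/h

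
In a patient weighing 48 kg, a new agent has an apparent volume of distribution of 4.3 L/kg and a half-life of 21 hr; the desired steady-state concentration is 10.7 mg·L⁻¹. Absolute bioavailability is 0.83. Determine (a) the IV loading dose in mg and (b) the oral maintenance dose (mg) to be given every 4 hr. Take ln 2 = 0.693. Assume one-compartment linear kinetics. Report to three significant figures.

Vd(total) = 48 kg × 4.3 L/kg = 206.4 L
LD = Vd × C = 206.4 × 10.7 = 2208 mg
CL = 0.693 × Vd / t½ = 0.693 × 206.4 / 21 = 6.811 L/h
D = CL × Css × τ / F = 6.811 × 10.7 × 4 / 0.83 = 351.2 mg

(a) 2210 mg; (b) 351 mg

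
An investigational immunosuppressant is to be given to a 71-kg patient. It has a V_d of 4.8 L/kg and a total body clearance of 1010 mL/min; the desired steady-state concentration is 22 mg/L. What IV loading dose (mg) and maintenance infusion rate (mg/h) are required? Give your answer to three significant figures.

(a) 7500 mg; (b) 1330 mg/h

Total Vd = 4.8 × 71 = 340.8 L
Loading: fill Vd to C_target → 340.8 L × 22 mg/L = 7498 mg
Convert clearance: 1010 mL/min × 60 min/h ÷ 1000 mL/L = 60.60 L/h
Infusion rate = 60.60 L/h × 22 mg/L = 1333 mg/h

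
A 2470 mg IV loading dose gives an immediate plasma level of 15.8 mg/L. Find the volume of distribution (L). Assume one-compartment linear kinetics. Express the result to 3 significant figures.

156 L

Immediately after an IV bolus, C₀ = Dose / Vd, so Vd = Dose / C₀.
Vd = 2470 / 15.8 = 156.3 L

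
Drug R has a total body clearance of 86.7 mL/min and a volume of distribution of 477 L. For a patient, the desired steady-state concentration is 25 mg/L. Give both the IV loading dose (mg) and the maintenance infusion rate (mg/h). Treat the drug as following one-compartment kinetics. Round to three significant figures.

(a) 11900 mg; (b) 130 mg/h

Loading dose = Vd × C = 477.0 × 25 = 11930 mg
CL = 86.7 mL/min = 86.7 × 0.06 = 5.202 L/h
Infusion rate = 5.202 L/h × 25 mg/L = 130.1 mg/h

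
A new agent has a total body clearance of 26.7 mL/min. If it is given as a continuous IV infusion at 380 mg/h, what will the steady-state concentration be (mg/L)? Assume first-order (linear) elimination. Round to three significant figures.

237 mg/L

CL = 26.7 mL/min = 26.7 × 0.06 = 1.602 L/h
Css = rate / CL = 380 / 1.602 = 237.2 mg/L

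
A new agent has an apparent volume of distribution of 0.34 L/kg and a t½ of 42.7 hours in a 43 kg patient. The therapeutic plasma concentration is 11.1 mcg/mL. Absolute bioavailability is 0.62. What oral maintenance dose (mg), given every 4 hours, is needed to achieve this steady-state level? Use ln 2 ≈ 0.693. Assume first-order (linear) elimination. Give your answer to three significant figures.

Total Vd = 0.34 × 43 = 14.62 L
CL = ln 2 · Vd / t½ = 0.693 × 14.62 / 42.7 = 0.2373 L/h
D = CL × Css × τ / F = 0.2373 × 11.1 × 4 / 0.62 = 16.99 mg

17.0 mg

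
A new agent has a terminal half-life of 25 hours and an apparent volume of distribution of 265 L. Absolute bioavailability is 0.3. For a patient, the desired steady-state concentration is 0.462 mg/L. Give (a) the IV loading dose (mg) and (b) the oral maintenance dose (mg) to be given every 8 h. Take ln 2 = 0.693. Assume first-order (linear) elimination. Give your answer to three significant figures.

LD = Vd × C = 265.0 × 0.462 = 122.4 mg
CL = 0.693 × Vd / t½ = 0.693 × 265.0 / 25 = 7.346 L/h
D = CL × Css × τ / F = 7.346 × 0.462 × 8 / 0.3 = 90.50 mg

(a) 122 mg; (b) 90.5 mg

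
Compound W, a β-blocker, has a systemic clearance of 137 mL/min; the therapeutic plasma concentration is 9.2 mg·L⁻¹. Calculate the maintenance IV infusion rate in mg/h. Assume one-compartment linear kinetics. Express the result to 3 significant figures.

75.6 mg/h

CL = 137 mL/min = 137 × 0.06 = 8.220 L/h
At steady state, infusion rate equals elimination rate: rate in = CL × Css.
Rate = CL × Css = 8.220 × 9.2 = 75.62 mg/h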